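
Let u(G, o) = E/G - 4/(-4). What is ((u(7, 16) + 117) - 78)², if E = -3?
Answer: 76729/49 ≈ 1565.9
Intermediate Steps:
u(G, o) = 1 - 3/G (u(G, o) = -3/G - 4/(-4) = -3/G - 4*(-¼) = -3/G + 1 = 1 - 3/G)
((u(7, 16) + 117) - 78)² = (((-3 + 7)/7 + 117) - 78)² = (((⅐)*4 + 117) - 78)² = ((4/7 + 117) - 78)² = (823/7 - 78)² = (277/7)² = 76729/49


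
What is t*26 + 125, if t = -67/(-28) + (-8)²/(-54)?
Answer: 59119/378 ≈ 156.40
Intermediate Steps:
t = 913/756 (t = -67*(-1/28) + 64*(-1/54) = 67/28 - 32/27 = 913/756 ≈ 1.2077)
t*26 + 125 = (913/756)*26 + 125 = 11869/378 + 125 = 59119/378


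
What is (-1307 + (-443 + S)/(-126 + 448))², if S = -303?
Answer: 44436640000/25921 ≈ 1.7143e+6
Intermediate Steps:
(-1307 + (-443 + S)/(-126 + 448))² = (-1307 + (-443 - 303)/(-126 + 448))² = (-1307 - 746/322)² = (-1307 - 746*1/322)² = (-1307 - 373/161)² = (-210800/161)² = 44436640000/25921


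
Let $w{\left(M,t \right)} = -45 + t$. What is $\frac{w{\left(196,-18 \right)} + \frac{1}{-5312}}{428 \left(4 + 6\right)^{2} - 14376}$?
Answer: $- \frac{334657}{150988288} \approx -0.0022164$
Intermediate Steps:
$\frac{w{\left(196,-18 \right)} + \frac{1}{-5312}}{428 \left(4 + 6\right)^{2} - 14376} = \frac{\left(-45 - 18\right) + \frac{1}{-5312}}{428 \left(4 + 6\right)^{2} - 14376} = \frac{-63 - \frac{1}{5312}}{428 \cdot 10^{2} - 14376} = - \frac{334657}{5312 \left(428 \cdot 100 - 14376\right)} = - \frac{334657}{5312 \left(42800 - 14376\right)} = - \frac{334657}{5312 \cdot 28424} = \left(- \frac{334657}{5312}\right) \frac{1}{28424} = - \frac{334657}{150988288}$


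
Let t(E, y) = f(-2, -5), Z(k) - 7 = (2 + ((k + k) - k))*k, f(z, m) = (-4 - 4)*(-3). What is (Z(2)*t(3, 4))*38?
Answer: 13680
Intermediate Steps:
f(z, m) = 24 (f(z, m) = -8*(-3) = 24)
Z(k) = 7 + k*(2 + k) (Z(k) = 7 + (2 + ((k + k) - k))*k = 7 + (2 + (2*k - k))*k = 7 + (2 + k)*k = 7 + k*(2 + k))
t(E, y) = 24
(Z(2)*t(3, 4))*38 = ((7 + 2**2 + 2*2)*24)*38 = ((7 + 4 + 4)*24)*38 = (15*24)*38 = 360*38 = 13680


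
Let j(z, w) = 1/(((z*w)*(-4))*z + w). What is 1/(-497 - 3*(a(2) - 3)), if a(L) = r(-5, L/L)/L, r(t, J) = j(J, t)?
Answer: -10/4881 ≈ -0.0020488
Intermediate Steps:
j(z, w) = 1/(w - 4*w*z²) (j(z, w) = 1/(((w*z)*(-4))*z + w) = 1/((-4*w*z)*z + w) = 1/(-4*w*z² + w) = 1/(w - 4*w*z²))
r(t, J) = -1/(t*(-1 + 4*J²))
a(L) = 1/(15*L) (a(L) = (-1/(-5*(-1 + 4*(L/L)²)))/L = (-1*(-⅕)/(-1 + 4*1²))/L = (-1*(-⅕)/(-1 + 4*1))/L = (-1*(-⅕)/(-1 + 4))/L = (-1*(-⅕)/3)/L = (-1*(-⅕)*⅓)/L = 1/(15*L))
1/(-497 - 3*(a(2) - 3)) = 1/(-497 - 3*((1/15)/2 - 3)) = 1/(-497 - 3*((1/15)*(½) - 3)) = 1/(-497 - 3*(1/30 - 3)) = 1/(-497 - 3*(-89/30)) = 1/(-497 + 89/10) = 1/(-4881/10) = -10/4881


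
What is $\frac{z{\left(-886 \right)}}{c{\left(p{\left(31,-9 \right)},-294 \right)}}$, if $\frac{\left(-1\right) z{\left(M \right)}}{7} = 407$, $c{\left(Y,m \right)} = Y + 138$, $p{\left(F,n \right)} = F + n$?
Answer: $- \frac{2849}{160} \approx -17.806$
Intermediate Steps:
$c{\left(Y,m \right)} = 138 + Y$
$z{\left(M \right)} = -2849$ ($z{\left(M \right)} = \left(-7\right) 407 = -2849$)
$\frac{z{\left(-886 \right)}}{c{\left(p{\left(31,-9 \right)},-294 \right)}} = - \frac{2849}{138 + \left(31 - 9\right)} = - \frac{2849}{138 + 22} = - \frac{2849}{160}$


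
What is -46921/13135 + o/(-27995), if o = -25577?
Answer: -39103980/14708573 ≈ -2.6586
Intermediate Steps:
-46921/13135 + o/(-27995) = -46921/13135 - 25577/(-27995) = -46921*1/13135 - 25577*(-1/27995) = -46921/13135 + 25577/27995 = -39103980/14708573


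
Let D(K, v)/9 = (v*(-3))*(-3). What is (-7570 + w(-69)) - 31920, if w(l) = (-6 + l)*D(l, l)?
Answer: 379685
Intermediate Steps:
D(K, v) = 81*v (D(K, v) = 9*((v*(-3))*(-3)) = 9*(-3*v*(-3)) = 9*(9*v) = 81*v)
w(l) = 81*l*(-6 + l) (w(l) = (-6 + l)*(81*l) = 81*l*(-6 + l))
(-7570 + w(-69)) - 31920 = (-7570 + 81*(-69)*(-6 - 69)) - 31920 = (-7570 + 81*(-69)*(-75)) - 31920 = (-7570 + 419175) - 31920 = 411605 - 31920 = 379685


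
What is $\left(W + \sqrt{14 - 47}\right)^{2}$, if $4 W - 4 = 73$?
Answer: $\frac{5401}{16} + \frac{77 i \sqrt{33}}{2} \approx 337.56 + 221.17 i$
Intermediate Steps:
$W = \frac{77}{4}$ ($W = 1 + \frac{1}{4} \cdot 73 = 1 + \frac{73}{4} = \frac{77}{4} \approx 19.25$)
$\left(W + \sqrt{14 - 47}\right)^{2} = \left(\frac{77}{4} + \sqrt{14 - 47}\right)^{2} = \left(\frac{77}{4} + \sqrt{-33}\right)^{2} = \left(\frac{77}{4} + i \sqrt{33}\right)^{2}$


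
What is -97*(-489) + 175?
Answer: 47608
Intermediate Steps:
-97*(-489) + 175 = 47433 + 175 = 47608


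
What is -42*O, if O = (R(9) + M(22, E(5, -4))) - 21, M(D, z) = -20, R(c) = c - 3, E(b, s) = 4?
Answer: 1470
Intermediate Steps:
R(c) = -3 + c
O = -35 (O = ((-3 + 9) - 20) - 21 = (6 - 20) - 21 = -14 - 21 = -35)
-42*O = -42*(-35) = 1470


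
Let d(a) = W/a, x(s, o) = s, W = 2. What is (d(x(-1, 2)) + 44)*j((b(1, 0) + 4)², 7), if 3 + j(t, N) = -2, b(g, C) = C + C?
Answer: -210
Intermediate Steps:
b(g, C) = 2*C
d(a) = 2/a
j(t, N) = -5 (j(t, N) = -3 - 2 = -5)
(d(x(-1, 2)) + 44)*j((b(1, 0) + 4)², 7) = (2/(-1) + 44)*(-5) = (2*(-1) + 44)*(-5) = (-2 + 44)*(-5) = 42*(-5) = -210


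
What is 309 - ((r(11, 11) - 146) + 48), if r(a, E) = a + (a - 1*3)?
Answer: 388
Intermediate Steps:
r(a, E) = -3 + 2*a (r(a, E) = a + (a - 3) = a + (-3 + a) = -3 + 2*a)
309 - ((r(11, 11) - 146) + 48) = 309 - (((-3 + 2*11) - 146) + 48) = 309 - (((-3 + 22) - 146) + 48) = 309 - ((19 - 146) + 48) = 309 - (-127 + 48) = 309 - 1*(-79) = 309 + 79 = 388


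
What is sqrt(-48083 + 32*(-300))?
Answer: I*sqrt(57683) ≈ 240.17*I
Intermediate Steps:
sqrt(-48083 + 32*(-300)) = sqrt(-48083 - 9600) = sqrt(-57683) = I*sqrt(57683)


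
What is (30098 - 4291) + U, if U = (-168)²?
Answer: 54031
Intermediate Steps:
U = 28224
(30098 - 4291) + U = (30098 - 4291) + 28224 = 25807 + 28224 = 54031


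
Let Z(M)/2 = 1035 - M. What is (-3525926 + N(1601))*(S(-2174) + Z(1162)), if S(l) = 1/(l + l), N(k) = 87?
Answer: 3893911910727/4348 ≈ 8.9556e+8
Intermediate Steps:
S(l) = 1/(2*l)
Z(M) = 2070 - 2*M (Z(M) = 2*(1035 - M) = 2070 - 2*M)
(-3525926 + N(1601))*(S(-2174) + Z(1162)) = (-3525926 + 87)*((½)/(-2174) + (2070 - 2*1162)) = -3525839*((½)*(-1/2174) + (2070 - 2324)) = -3525839*(-1/4348 - 254) = -3525839*(-1104393/4348) = 3893911910727/4348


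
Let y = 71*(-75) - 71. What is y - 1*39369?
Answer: -44765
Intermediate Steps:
y = -5396 (y = -5325 - 71 = -5396)
y - 1*39369 = -5396 - 1*39369 = -5396 - 39369 = -44765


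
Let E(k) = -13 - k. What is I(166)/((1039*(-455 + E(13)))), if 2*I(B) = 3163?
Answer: -3163/999518 ≈ -0.0031645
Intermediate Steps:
I(B) = 3163/2 (I(B) = (½)*3163 = 3163/2)
I(166)/((1039*(-455 + E(13)))) = 3163/(2*((1039*(-455 + (-13 - 1*13))))) = 3163/(2*((1039*(-455 + (-13 - 13))))) = 3163/(2*((1039*(-455 - 26)))) = 3163/(2*((1039*(-481)))) = (3163/2)/(-499759) = (3163/2)*(-1/499759) = -3163/999518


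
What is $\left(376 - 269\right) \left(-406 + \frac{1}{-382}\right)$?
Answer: $- \frac{16594951}{382} \approx -43442.0$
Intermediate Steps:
$\left(376 - 269\right) \left(-406 + \frac{1}{-382}\right) = 107 \left(-406 - \frac{1}{382}\right) = 107 \left(- \frac{155093}{382}\right) = - \frac{16594951}{382}$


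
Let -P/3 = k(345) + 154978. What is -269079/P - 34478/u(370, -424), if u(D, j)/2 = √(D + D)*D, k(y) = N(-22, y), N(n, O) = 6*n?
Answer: 89693/154846 - 17239*√185/136900 ≈ -1.1335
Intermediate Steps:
k(y) = -132 (k(y) = 6*(-22) = -132)
P = -464538 (P = -3*(-132 + 154978) = -3*154846 = -464538)
u(D, j) = 2*√2*D^(3/2) (u(D, j) = 2*(√(D + D)*D) = 2*(√(2*D)*D) = 2*((√2*√D)*D) = 2*(√2*D^(3/2)) = 2*√2*D^(3/2))
-269079/P - 34478/u(370, -424) = -269079/(-464538) - 34478*√185/273800 = -269079*(-1/464538) - 34478*√185/273800 = 89693/154846 - 34478*√185/273800 = 89693/154846 - 17239*√185/136900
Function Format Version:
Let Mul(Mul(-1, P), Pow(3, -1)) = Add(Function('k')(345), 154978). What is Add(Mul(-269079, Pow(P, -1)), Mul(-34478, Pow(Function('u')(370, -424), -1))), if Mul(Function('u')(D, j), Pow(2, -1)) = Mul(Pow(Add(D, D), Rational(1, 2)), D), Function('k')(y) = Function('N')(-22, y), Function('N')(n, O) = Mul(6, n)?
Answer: Add(Rational(89693, 154846), Mul(Rational(-17239, 136900), Pow(185, Rational(1, 2)))) ≈ -1.1335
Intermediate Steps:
Function('k')(y) = -132 (Function('k')(y) = Mul(6, -22) = -132)
P = -464538 (P = Mul(-3, Add(-132, 154978)) = Mul(-3, 154846) = -464538)
Function('u')(D, j) = Mul(2, Pow(2, Rational(1, 2)), Pow(D, Rational(3, 2))) (Function('u')(D, j) = Mul(2, Mul(Pow(Add(D, D), Rational(1, 2)), D)) = Mul(2, Mul(Pow(Mul(2, D), Rational(1, 2)), D)) = Mul(2, Mul(Mul(Pow(2, Rational(1, 2)), Pow(D, Rational(1, 2))), D)) = Mul(2, Mul(Pow(2, Rational(1, 2)), Pow(D, Rational(3, 2)))) = Mul(2, Pow(2, Rational(1, 2)), Pow(D, Rational(3, 2))))
Add(Mul(-269079, Pow(P, -1)), Mul(-34478, Pow(Function('u')(370, -424), -1))) = Add(Mul(-269079, Pow(-464538, -1)), Mul(-34478, Pow(Mul(2, Pow(2, Rational(1, 2)), Pow(370, Rational(3, 2))), -1))) = Add(Mul(-269079, Rational(-1, 464538)), Mul(-34478, Pow(Mul(2, Pow(2, Rational(1, 2)), Mul(370, Pow(370, Rational(1, 2)))), -1))) = Add(Rational(89693, 154846), Mul(-34478, Pow(Mul(1480, Pow(185, Rational(1, 2))), -1))) = Add(Rational(89693, 154846), Mul(-34478, Mul(Rational(1, 273800), Pow(185, Rational(1, 2))))) = Add(Rational(89693, 154846), Mul(Rational(-17239, 136900), Pow(185, Rational(1, 2))))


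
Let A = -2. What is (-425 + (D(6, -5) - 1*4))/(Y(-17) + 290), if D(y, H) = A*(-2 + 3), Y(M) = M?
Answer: -431/273 ≈ -1.5788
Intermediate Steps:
D(y, H) = -2 (D(y, H) = -2*(-2 + 3) = -2*1 = -2)
(-425 + (D(6, -5) - 1*4))/(Y(-17) + 290) = (-425 + (-2 - 1*4))/(-17 + 290) = (-425 + (-2 - 4))/273 = (-425 - 6)*(1/273) = -431*1/273 = -431/273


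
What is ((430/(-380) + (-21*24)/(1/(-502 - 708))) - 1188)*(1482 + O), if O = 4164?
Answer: 65292413259/19 ≈ 3.4364e+9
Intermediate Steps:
((430/(-380) + (-21*24)/(1/(-502 - 708))) - 1188)*(1482 + O) = ((430/(-380) + (-21*24)/(1/(-502 - 708))) - 1188)*(1482 + 4164) = ((430*(-1/380) - 504/(1/(-1210))) - 1188)*5646 = ((-43/38 - 504/(-1/1210)) - 1188)*5646 = ((-43/38 - 504*(-1210)) - 1188)*5646 = ((-43/38 + 609840) - 1188)*5646 = (23173877/38 - 1188)*5646 = (23128733/38)*5646 = 65292413259/19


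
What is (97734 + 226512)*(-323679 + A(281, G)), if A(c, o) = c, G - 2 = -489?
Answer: -104860507908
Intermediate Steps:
G = -487 (G = 2 - 489 = -487)
(97734 + 226512)*(-323679 + A(281, G)) = (97734 + 226512)*(-323679 + 281) = 324246*(-323398) = -104860507908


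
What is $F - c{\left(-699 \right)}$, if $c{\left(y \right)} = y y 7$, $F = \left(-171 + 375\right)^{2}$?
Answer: $-3378591$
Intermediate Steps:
$F = 41616$ ($F = 204^{2} = 41616$)
$c{\left(y \right)} = 7 y^{2}$ ($c{\left(y \right)} = y^{2} \cdot 7 = 7 y^{2}$)
$F - c{\left(-699 \right)} = 41616 - 7 \left(-699\right)^{2} = 41616 - 7 \cdot 488601 = 41616 - 3420207 = -3378591$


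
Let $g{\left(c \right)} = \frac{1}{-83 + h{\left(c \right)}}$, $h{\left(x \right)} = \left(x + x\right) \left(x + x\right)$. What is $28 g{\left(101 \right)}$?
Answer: $\frac{28}{40721} \approx 0.00068761$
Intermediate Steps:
$h{\left(x \right)} = 4 x^{2}$ ($h{\left(x \right)} = 2 x 2 x = 4 x^{2}$)
$g{\left(c \right)} = \frac{1}{-83 + 4 c^{2}}$
$28 g{\left(101 \right)} = \frac{28}{-83 + 4 \cdot 101^{2}} = \frac{28}{-83 + 4 \cdot 10201} = \frac{28}{-83 + 40804} = \frac{28}{40721}$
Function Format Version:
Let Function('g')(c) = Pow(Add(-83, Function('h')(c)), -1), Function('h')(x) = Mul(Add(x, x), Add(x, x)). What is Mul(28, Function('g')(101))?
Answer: Rational(28, 40721) ≈ 0.00068761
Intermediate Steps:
Function('h')(x) = Mul(4, Pow(x, 2)) (Function('h')(x) = Mul(Mul(2, x), Mul(2, x)) = Mul(4, Pow(x, 2)))
Function('g')(c) = Pow(Add(-83, Mul(4, Pow(c, 2))), -1)
Mul(28, Function('g')(101)) = Mul(28, Pow(Add(-83, Mul(4, Pow(101, 2))), -1)) = Mul(28, Pow(Add(-83, Mul(4, 10201)), -1)) = Mul(28, Pow(Add(-83, 40804), -1)) = Mul(28, Pow(40721, -1)) = Mul(28, Rational(1, 40721)) = Rational(28, 40721)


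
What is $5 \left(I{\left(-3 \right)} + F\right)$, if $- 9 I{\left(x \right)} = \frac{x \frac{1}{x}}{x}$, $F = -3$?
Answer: $- \frac{400}{27} \approx -14.815$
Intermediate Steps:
$I{\left(x \right)} = - \frac{1}{9 x}$ ($I{\left(x \right)} = - \frac{\frac{x}{x} \frac{1}{x}}{9} = - \frac{1 \frac{1}{x}}{9} = - \frac{1}{9 x}$)
$5 \left(I{\left(-3 \right)} + F\right) = 5 \left(- \frac{1}{9 \left(-3\right)} - 3\right) = 5 \left(\left(- \frac{1}{9}\right) \left(- \frac{1}{3}\right) - 3\right) = 5 \left(\frac{1}{27} - 3\right) = 5 \left(- \frac{80}{27}\right) = - \frac{400}{27}$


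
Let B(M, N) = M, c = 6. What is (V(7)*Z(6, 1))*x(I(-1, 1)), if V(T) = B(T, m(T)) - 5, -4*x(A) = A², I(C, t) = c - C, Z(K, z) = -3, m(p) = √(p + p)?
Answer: 147/2 ≈ 73.500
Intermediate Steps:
m(p) = √2*√p (m(p) = √(2*p) = √2*√p)
I(C, t) = 6 - C
x(A) = -A²/4
V(T) = -5 + T (V(T) = T - 5 = -5 + T)
(V(7)*Z(6, 1))*x(I(-1, 1)) = ((-5 + 7)*(-3))*(-(6 - 1*(-1))²/4) = (2*(-3))*(-(6 + 1)²/4) = -(-3)*7²/2 = -(-3)*49/2 = -6*(-49/4) = 147/2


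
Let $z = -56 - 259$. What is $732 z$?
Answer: $-230580$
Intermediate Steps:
$z = -315$
$732 z = 732 \left(-315\right) = -230580$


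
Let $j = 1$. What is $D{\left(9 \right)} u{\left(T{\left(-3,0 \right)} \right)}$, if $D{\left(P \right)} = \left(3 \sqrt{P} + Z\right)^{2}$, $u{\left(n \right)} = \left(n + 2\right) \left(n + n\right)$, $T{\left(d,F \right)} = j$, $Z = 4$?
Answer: $1014$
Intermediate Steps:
$T{\left(d,F \right)} = 1$
$u{\left(n \right)} = 2 n \left(2 + n\right)$ ($u{\left(n \right)} = \left(2 + n\right) 2 n = 2 n \left(2 + n\right)$)
$D{\left(P \right)} = \left(4 + 3 \sqrt{P}\right)^{2}$ ($D{\left(P \right)} = \left(3 \sqrt{P} + 4\right)^{2} = \left(4 + 3 \sqrt{P}\right)^{2}$)
$D{\left(9 \right)} u{\left(T{\left(-3,0 \right)} \right)} = \left(4 + 3 \sqrt{9}\right)^{2} \cdot 2 \cdot 1 \left(2 + 1\right) = \left(4 + 3 \cdot 3\right)^{2} \cdot 2 \cdot 1 \cdot 3 = \left(4 + 9\right)^{2} \cdot 6 = 13^{2} \cdot 6 = 169 \cdot 6 = 1014$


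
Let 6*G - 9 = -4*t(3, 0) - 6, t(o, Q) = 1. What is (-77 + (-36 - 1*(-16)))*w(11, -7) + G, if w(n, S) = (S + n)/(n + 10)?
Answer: -261/14 ≈ -18.643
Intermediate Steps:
G = -⅙ (G = 3/2 + (-4*1 - 6)/6 = 3/2 + (-4 - 6)/6 = 3/2 + (⅙)*(-10) = 3/2 - 5/3 = -⅙ ≈ -0.16667)
w(n, S) = (S + n)/(10 + n)
(-77 + (-36 - 1*(-16)))*w(11, -7) + G = (-77 + (-36 - 1*(-16)))*((-7 + 11)/(10 + 11)) - ⅙ = (-77 + (-36 + 16))*(4/21) - ⅙ = (-77 - 20)*((1/21)*4) - ⅙ = -97*4/21 - ⅙ = -388/21 - ⅙ = -261/14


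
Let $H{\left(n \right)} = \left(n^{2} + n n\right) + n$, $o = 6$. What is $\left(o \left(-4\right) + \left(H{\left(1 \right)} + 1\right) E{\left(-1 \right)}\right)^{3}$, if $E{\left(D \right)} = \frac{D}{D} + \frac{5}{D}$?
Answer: $-64000$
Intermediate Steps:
$E{\left(D \right)} = 1 + \frac{5}{D}$
$H{\left(n \right)} = n + 2 n^{2}$ ($H{\left(n \right)} = \left(n^{2} + n^{2}\right) + n = 2 n^{2} + n = n + 2 n^{2}$)
$\left(o \left(-4\right) + \left(H{\left(1 \right)} + 1\right) E{\left(-1 \right)}\right)^{3} = \left(6 \left(-4\right) + \left(1 \left(1 + 2 \cdot 1\right) + 1\right) \frac{5 - 1}{-1}\right)^{3} = \left(-24 + \left(1 \left(1 + 2\right) + 1\right) \left(\left(-1\right) 4\right)\right)^{3} = \left(-24 + \left(1 \cdot 3 + 1\right) \left(-4\right)\right)^{3} = \left(-24 + \left(3 + 1\right) \left(-4\right)\right)^{3} = \left(-24 + 4 \left(-4\right)\right)^{3} = \left(-24 - 16\right)^{3} = \left(-40\right)^{3} = -64000$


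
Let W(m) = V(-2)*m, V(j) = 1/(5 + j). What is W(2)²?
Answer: 4/9 ≈ 0.44444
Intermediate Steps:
W(m) = m/3 (W(m) = m/(5 - 2) = m/3)
W(2)² = ((⅓)*2)² = (⅔)² = 4/9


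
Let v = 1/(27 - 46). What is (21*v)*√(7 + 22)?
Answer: -21*√29/19 ≈ -5.9520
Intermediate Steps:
v = -1/19 (v = 1/(-19) = -1/19 ≈ -0.052632)
(21*v)*√(7 + 22) = (21*(-1/19))*√(7 + 22) = -21*√29/19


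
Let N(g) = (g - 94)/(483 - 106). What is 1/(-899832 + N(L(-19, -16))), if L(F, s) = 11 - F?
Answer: -377/339236728 ≈ -1.1113e-6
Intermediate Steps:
N(g) = -94/377 + g/377 (N(g) = (-94 + g)/377 = (-94 + g)*(1/377) = -94/377 + g/377)
1/(-899832 + N(L(-19, -16))) = 1/(-899832 + (-94/377 + (11 - 1*(-19))/377)) = 1/(-899832 + (-94/377 + (11 + 19)/377)) = 1/(-899832 + (-94/377 + (1/377)*30)) = 1/(-899832 + (-94/377 + 30/377)) = 1/(-899832 - 64/377) = 1/(-339236728/377) = -377/339236728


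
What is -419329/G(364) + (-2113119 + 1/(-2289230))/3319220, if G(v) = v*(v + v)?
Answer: -558516272353580679/251691322811874400 ≈ -2.2191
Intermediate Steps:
G(v) = 2*v**2 (G(v) = v*(2*v) = 2*v**2)
-419329/G(364) + (-2113119 + 1/(-2289230))/3319220 = -419329/(2*364**2) + (-2113119 + 1/(-2289230))/3319220 = -419329/(2*132496) + (-2113119 - 1/2289230)*(1/3319220) = -419329/264992 - 4837415408371/2289230*1/3319220 = -419329*1/264992 - 4837415408371/7598458000600 = -419329/264992 - 4837415408371/7598458000600 = -558516272353580679/251691322811874400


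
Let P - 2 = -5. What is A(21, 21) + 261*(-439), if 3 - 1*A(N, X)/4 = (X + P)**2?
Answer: -115863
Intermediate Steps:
P = -3 (P = 2 - 5 = -3)
A(N, X) = 12 - 4*(-3 + X)**2 (A(N, X) = 12 - 4*(X - 3)**2 = 12 - 4*(-3 + X)**2)
A(21, 21) + 261*(-439) = (12 - 4*(-3 + 21)**2) + 261*(-439) = (12 - 4*18**2) - 114579 = (12 - 4*324) - 114579 = (12 - 1296) - 114579 = -1284 - 114579 = -115863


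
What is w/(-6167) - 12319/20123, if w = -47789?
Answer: 126526682/17728363 ≈ 7.1370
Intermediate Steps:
w/(-6167) - 12319/20123 = -47789/(-6167) - 12319/20123 = -47789*(-1/6167) - 12319*1/20123 = 6827/881 - 12319/20123 = 126526682/17728363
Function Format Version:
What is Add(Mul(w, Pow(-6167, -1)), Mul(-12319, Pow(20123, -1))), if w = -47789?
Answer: Rational(126526682, 17728363) ≈ 7.1370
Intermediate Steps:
Add(Mul(w, Pow(-6167, -1)), Mul(-12319, Pow(20123, -1))) = Add(Mul(-47789, Pow(-6167, -1)), Mul(-12319, Pow(20123, -1))) = Add(Mul(-47789, Rational(-1, 6167)), Mul(-12319, Rational(1, 20123))) = Add(Rational(6827, 881), Rational(-12319, 20123)) = Rational(126526682, 17728363)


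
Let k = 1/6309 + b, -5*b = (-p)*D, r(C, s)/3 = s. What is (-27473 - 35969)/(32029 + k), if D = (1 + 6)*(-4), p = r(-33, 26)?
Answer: -1000638945/498287977 ≈ -2.0082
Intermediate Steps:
r(C, s) = 3*s
p = 78 (p = 3*26 = 78)
D = -28 (D = 7*(-4) = -28)
b = -2184/5 (b = -(-1*78)*(-28)/5 = -(-78)*(-28)/5 = -⅕*2184 = -2184/5 ≈ -436.80)
k = -13778851/31545 (k = 1/6309 - 2184/5 = -13778851/31545 ≈ -436.80)
(-27473 - 35969)/(32029 + k) = (-27473 - 35969)/(32029 - 13778851/31545) = -63442/996575954/31545 = -63442*31545/996575954 = -1000638945/498287977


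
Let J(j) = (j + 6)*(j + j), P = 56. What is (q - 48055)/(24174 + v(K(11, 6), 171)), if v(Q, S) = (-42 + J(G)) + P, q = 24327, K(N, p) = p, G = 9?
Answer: -11864/12229 ≈ -0.97015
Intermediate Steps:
J(j) = 2*j*(6 + j) (J(j) = (6 + j)*(2*j) = 2*j*(6 + j))
v(Q, S) = 284 (v(Q, S) = (-42 + 2*9*(6 + 9)) + 56 = (-42 + 2*9*15) + 56 = (-42 + 270) + 56 = 228 + 56 = 284)
(q - 48055)/(24174 + v(K(11, 6), 171)) = (24327 - 48055)/(24174 + 284) = -23728/24458 = -23728*1/24458 = -11864/12229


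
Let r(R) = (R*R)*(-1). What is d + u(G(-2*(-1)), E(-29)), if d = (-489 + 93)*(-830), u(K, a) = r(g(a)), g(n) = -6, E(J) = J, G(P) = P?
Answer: 328644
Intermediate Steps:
r(R) = -R**2 (r(R) = R**2*(-1) = -R**2)
u(K, a) = -36 (u(K, a) = -1*(-6)**2 = -1*36 = -36)
d = 328680 (d = -396*(-830) = 328680)
d + u(G(-2*(-1)), E(-29)) = 328680 - 36 = 328644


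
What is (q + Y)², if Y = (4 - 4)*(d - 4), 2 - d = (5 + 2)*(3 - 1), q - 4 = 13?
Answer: 289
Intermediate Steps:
q = 17 (q = 4 + 13 = 17)
d = -12 (d = 2 - (5 + 2)*(3 - 1) = 2 - 7*2 = 2 - 1*14 = 2 - 14 = -12)
Y = 0 (Y = (4 - 4)*(-12 - 4) = 0*(-16) = 0)
(q + Y)² = (17 + 0)² = 17² = 289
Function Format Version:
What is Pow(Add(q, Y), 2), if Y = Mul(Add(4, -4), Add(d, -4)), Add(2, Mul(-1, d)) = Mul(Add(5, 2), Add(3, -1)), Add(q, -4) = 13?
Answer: 289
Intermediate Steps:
q = 17 (q = Add(4, 13) = 17)
d = -12 (d = Add(2, Mul(-1, Mul(Add(5, 2), Add(3, -1)))) = Add(2, Mul(-1, Mul(7, 2))) = Add(2, Mul(-1, 14)) = Add(2, -14) = -12)
Y = 0 (Y = Mul(Add(4, -4), Add(-12, -4)) = Mul(0, -16) = 0)
Pow(Add(q, Y), 2) = Pow(Add(17, 0), 2) = Pow(17, 2) = 289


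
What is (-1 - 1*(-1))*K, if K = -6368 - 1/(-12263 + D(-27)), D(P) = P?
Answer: 0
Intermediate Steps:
K = -78262719/12290 (K = -6368 - 1/(-12263 - 27) = -6368 - 1/(-12290) = -6368 - 1*(-1/12290) = -6368 + 1/12290 = -78262719/12290 ≈ -6368.0)
(-1 - 1*(-1))*K = (-1 - 1*(-1))*(-78262719/12290) = (-1 + 1)*(-78262719/12290) = 0*(-78262719/12290) = 0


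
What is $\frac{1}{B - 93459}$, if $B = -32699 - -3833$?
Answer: $- \frac{1}{122325} \approx -8.1749 \cdot 10^{-6}$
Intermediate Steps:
$B = -28866$ ($B = -32699 + 3833 = -28866$)
$\frac{1}{B - 93459} = \frac{1}{-28866 - 93459} = \frac{1}{-122325} = - \frac{1}{122325}$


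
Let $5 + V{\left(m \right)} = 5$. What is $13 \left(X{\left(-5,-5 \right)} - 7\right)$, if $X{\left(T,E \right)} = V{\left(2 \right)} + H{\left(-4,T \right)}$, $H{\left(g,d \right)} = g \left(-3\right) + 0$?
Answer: $65$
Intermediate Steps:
$V{\left(m \right)} = 0$ ($V{\left(m \right)} = -5 + 5 = 0$)
$H{\left(g,d \right)} = - 3 g$ ($H{\left(g,d \right)} = - 3 g + 0 = - 3 g$)
$X{\left(T,E \right)} = 12$ ($X{\left(T,E \right)} = 0 - -12 = 0 + 12 = 12$)
$13 \left(X{\left(-5,-5 \right)} - 7\right) = 13 \left(12 - 7\right) = 13 \cdot 5 = 65$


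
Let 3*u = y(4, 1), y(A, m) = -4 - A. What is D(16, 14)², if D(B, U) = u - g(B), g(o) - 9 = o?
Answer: 6889/9 ≈ 765.44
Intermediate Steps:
u = -8/3 (u = (-4 - 1*4)/3 = (-4 - 4)/3 = (⅓)*(-8) = -8/3 ≈ -2.6667)
g(o) = 9 + o
D(B, U) = -35/3 - B (D(B, U) = -8/3 - (9 + B) = -8/3 + (-9 - B) = -35/3 - B)
D(16, 14)² = (-35/3 - 1*16)² = (-35/3 - 16)² = (-83/3)² = 6889/9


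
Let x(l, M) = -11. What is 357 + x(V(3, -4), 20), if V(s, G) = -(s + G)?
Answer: 346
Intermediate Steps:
V(s, G) = -G - s (V(s, G) = -(G + s) = -G - s)
357 + x(V(3, -4), 20) = 357 - 11 = 346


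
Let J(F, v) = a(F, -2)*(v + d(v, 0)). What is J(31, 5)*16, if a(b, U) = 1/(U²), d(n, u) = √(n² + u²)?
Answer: 40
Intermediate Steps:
a(b, U) = U⁻²
J(F, v) = v/4 + √(v²)/4 (J(F, v) = (v + √(v² + 0²))/(-2)² = (v + √(v² + 0))/4 = (v + √(v²))/4 = v/4 + √(v²)/4)
J(31, 5)*16 = ((¼)*5 + √(5²)/4)*16 = (5/4 + √25/4)*16 = (5/4 + (¼)*5)*16 = (5/4 + 5/4)*16 = (5/2)*16 = 40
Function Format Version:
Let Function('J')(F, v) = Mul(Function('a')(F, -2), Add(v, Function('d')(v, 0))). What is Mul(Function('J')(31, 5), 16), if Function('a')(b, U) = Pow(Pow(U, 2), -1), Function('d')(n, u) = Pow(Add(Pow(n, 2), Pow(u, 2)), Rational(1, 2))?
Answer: 40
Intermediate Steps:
Function('a')(b, U) = Pow(U, -2)
Function('J')(F, v) = Add(Mul(Rational(1, 4), v), Mul(Rational(1, 4), Pow(Pow(v, 2), Rational(1, 2)))) (Function('J')(F, v) = Mul(Pow(-2, -2), Add(v, Pow(Add(Pow(v, 2), Pow(0, 2)), Rational(1, 2)))) = Mul(Rational(1, 4), Add(v, Pow(Add(Pow(v, 2), 0), Rational(1, 2)))) = Mul(Rational(1, 4), Add(v, Pow(Pow(v, 2), Rational(1, 2)))) = Add(Mul(Rational(1, 4), v), Mul(Rational(1, 4), Pow(Pow(v, 2), Rational(1, 2)))))
Mul(Function('J')(31, 5), 16) = Mul(Add(Mul(Rational(1, 4), 5), Mul(Rational(1, 4), Pow(Pow(5, 2), Rational(1, 2)))), 16) = Mul(Add(Rational(5, 4), Mul(Rational(1, 4), Pow(25, Rational(1, 2)))), 16) = Mul(Add(Rational(5, 4), Mul(Rational(1, 4), 5)), 16) = Mul(Add(Rational(5, 4), Rational(5, 4)), 16) = Mul(Rational(5, 2), 16) = 40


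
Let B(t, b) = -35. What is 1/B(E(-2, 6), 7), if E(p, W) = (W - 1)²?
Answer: -1/35 ≈ -0.028571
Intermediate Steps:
E(p, W) = (-1 + W)²
1/B(E(-2, 6), 7) = 1/(-35) = -1/35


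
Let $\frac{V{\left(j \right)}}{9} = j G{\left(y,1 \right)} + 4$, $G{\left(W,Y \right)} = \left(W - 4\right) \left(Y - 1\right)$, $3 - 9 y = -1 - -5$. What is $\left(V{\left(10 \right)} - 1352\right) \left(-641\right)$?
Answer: $843556$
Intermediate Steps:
$y = - \frac{1}{9}$ ($y = \frac{1}{3} - \frac{-1 - -5}{9} = \frac{1}{3} - \frac{-1 + 5}{9} = \frac{1}{3} - \frac{4}{9} = - \frac{1}{9} \approx -0.11111$)
$G{\left(W,Y \right)} = \left(-1 + Y\right) \left(-4 + W\right)$ ($G{\left(W,Y \right)} = \left(-4 + W\right) \left(-1 + Y\right) = \left(-1 + Y\right) \left(-4 + W\right)$)
$V{\left(j \right)} = 36$ ($V{\left(j \right)} = 9 \left(j \left(4 - - \frac{1}{9} - 4 - \frac{1}{9}\right) + 4\right) = 9 \left(j \left(4 + \frac{1}{9} - 4 - \frac{1}{9}\right) + 4\right) = 9 \left(j 0 + 4\right) = 9 \left(0 + 4\right) = 9 \cdot 4 = 36$)
$\left(V{\left(10 \right)} - 1352\right) \left(-641\right) = \left(36 - 1352\right) \left(-641\right) = \left(-1316\right) \left(-641\right) = 843556$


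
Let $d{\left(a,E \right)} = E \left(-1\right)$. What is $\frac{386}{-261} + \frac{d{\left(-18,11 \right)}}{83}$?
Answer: $- \frac{34909}{21663} \approx -1.6115$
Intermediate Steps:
$d{\left(a,E \right)} = - E$
$\frac{386}{-261} + \frac{d{\left(-18,11 \right)}}{83} = \frac{386}{-261} + \frac{\left(-1\right) 11}{83} = 386 \left(- \frac{1}{261}\right) - \frac{11}{83} = - \frac{386}{261} - \frac{11}{83} = - \frac{34909}{21663}$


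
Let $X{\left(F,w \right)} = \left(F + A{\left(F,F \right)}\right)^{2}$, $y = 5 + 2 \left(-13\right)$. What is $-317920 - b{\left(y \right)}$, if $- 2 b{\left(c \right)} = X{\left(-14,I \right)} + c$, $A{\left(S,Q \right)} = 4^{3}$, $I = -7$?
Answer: $- \frac{633361}{2} \approx -3.1668 \cdot 10^{5}$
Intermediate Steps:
$A{\left(S,Q \right)} = 64$
$y = -21$ ($y = 5 - 26 = -21$)
$X{\left(F,w \right)} = \left(64 + F\right)^{2}$ ($X{\left(F,w \right)} = \left(F + 64\right)^{2} = \left(64 + F\right)^{2}$)
$b{\left(c \right)} = -1250 - \frac{c}{2}$ ($b{\left(c \right)} = - \frac{\left(64 - 14\right)^{2} + c}{2} = - \frac{50^{2} + c}{2} = - \frac{2500 + c}{2} = -1250 - \frac{c}{2}$)
$-317920 - b{\left(y \right)} = -317920 - \left(-1250 - - \frac{21}{2}\right) = -317920 - \left(-1250 + \frac{21}{2}\right) = -317920 - - \frac{2479}{2} = -317920 + \frac{2479}{2} = - \frac{633361}{2}$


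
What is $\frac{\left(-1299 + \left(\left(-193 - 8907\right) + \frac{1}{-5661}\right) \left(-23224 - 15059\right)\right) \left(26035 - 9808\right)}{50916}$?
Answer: $\frac{296314825006086}{2668847} \approx 1.1103 \cdot 10^{8}$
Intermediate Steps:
$\frac{\left(-1299 + \left(\left(-193 - 8907\right) + \frac{1}{-5661}\right) \left(-23224 - 15059\right)\right) \left(26035 - 9808\right)}{50916} = \left(-1299 + \left(-9100 - \frac{1}{5661}\right) \left(-38283\right)\right) 16227 \cdot \frac{1}{50916} = \left(-1299 - - \frac{657384203861}{1887}\right) 16227 \cdot \frac{1}{50916} = \left(-1299 + \frac{657384203861}{1887}\right) 16227 \cdot \frac{1}{50916} = \frac{657381752648}{1887} \cdot 16227 \cdot \frac{1}{50916} = \frac{3555777900073032}{629} \cdot \frac{1}{50916} = \frac{296314825006086}{2668847}$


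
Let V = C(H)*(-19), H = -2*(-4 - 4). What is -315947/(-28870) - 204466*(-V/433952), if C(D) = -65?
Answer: 1856807151561/3132048560 ≈ 592.84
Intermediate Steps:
H = 16 (H = -2*(-8) = 16)
V = 1235 (V = -65*(-19) = 1235)
-315947/(-28870) - 204466*(-V/433952) = -315947/(-28870) - 204466/((-433952/1235)) = -315947*(-1/28870) - 204466/((-433952*1/1235)) = 315947/28870 - 204466/(-433952/1235) = 315947/28870 - 204466*(-1235/433952) = 315947/28870 + 126257755/216976 = 1856807151561/3132048560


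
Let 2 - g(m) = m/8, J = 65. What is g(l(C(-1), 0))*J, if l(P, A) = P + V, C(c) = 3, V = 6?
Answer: 455/8 ≈ 56.875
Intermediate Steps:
l(P, A) = 6 + P (l(P, A) = P + 6 = 6 + P)
g(m) = 2 - m/8
g(l(C(-1), 0))*J = (2 - (6 + 3)/8)*65 = (2 - 1/8*9)*65 = (2 - 9/8)*65 = (7/8)*65 = 455/8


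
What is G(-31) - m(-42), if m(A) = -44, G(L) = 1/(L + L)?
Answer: 2727/62 ≈ 43.984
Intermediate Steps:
G(L) = 1/(2*L)
G(-31) - m(-42) = (½)/(-31) - 1*(-44) = (½)*(-1/31) + 44 = -1/62 + 44 = 2727/62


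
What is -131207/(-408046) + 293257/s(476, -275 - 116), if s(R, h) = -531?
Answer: -119592674905/216672426 ≈ -551.95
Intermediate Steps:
-131207/(-408046) + 293257/s(476, -275 - 116) = -131207/(-408046) + 293257/(-531) = -131207*(-1/408046) + 293257*(-1/531) = 131207/408046 - 293257/531 = -119592674905/216672426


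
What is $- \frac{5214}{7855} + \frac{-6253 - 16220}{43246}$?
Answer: $- \frac{402010059}{339697330} \approx -1.1834$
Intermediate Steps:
$- \frac{5214}{7855} + \frac{-6253 - 16220}{43246} = \left(-5214\right) \frac{1}{7855} - \frac{22473}{43246} = - \frac{5214}{7855} - \frac{22473}{43246} = - \frac{402010059}{339697330}$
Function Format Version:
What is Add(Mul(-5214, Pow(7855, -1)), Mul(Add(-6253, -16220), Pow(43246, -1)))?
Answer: Rational(-402010059, 339697330) ≈ -1.1834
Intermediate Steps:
Add(Mul(-5214, Pow(7855, -1)), Mul(Add(-6253, -16220), Pow(43246, -1))) = Add(Mul(-5214, Rational(1, 7855)), Mul(-22473, Rational(1, 43246))) = Add(Rational(-5214, 7855), Rational(-22473, 43246)) = Rational(-402010059, 339697330)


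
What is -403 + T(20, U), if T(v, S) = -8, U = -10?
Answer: -411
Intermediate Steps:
-403 + T(20, U) = -403 - 8 = -411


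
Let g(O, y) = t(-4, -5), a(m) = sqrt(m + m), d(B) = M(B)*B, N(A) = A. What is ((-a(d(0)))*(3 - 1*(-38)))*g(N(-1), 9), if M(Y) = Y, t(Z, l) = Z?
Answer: 0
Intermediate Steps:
d(B) = B**2 (d(B) = B*B = B**2)
a(m) = sqrt(2)*sqrt(m) (a(m) = sqrt(2*m) = sqrt(2)*sqrt(m))
g(O, y) = -4
((-a(d(0)))*(3 - 1*(-38)))*g(N(-1), 9) = ((-sqrt(2)*sqrt(0**2))*(3 - 1*(-38)))*(-4) = ((-sqrt(2)*sqrt(0))*(3 + 38))*(-4) = (-sqrt(2)*0*41)*(-4) = (-1*0*41)*(-4) = (0*41)*(-4) = 0*(-4) = 0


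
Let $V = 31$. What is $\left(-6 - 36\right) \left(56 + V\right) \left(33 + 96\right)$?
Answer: $-471366$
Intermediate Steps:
$\left(-6 - 36\right) \left(56 + V\right) \left(33 + 96\right) = \left(-6 - 36\right) \left(56 + 31\right) \left(33 + 96\right) = \left(-42\right) 87 \cdot 129 = \left(-3654\right) 129 = -471366$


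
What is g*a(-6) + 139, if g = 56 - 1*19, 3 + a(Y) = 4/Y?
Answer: 10/3 ≈ 3.3333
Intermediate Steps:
a(Y) = -3 + 4/Y
g = 37 (g = 56 - 19 = 37)
g*a(-6) + 139 = 37*(-3 + 4/(-6)) + 139 = 37*(-3 + 4*(-1/6)) + 139 = 37*(-3 - 2/3) + 139 = 37*(-11/3) + 139 = -407/3 + 139 = 10/3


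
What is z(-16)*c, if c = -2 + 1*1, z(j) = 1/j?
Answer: 1/16 ≈ 0.062500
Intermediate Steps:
c = -1 (c = -2 + 1 = -1)
z(-16)*c = -1/(-16) = -1/16*(-1) = 1/16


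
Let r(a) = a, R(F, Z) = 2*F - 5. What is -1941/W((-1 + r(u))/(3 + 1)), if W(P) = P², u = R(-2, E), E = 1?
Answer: -7764/25 ≈ -310.56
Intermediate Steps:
R(F, Z) = -5 + 2*F
u = -9 (u = -5 + 2*(-2) = -5 - 4 = -9)
-1941/W((-1 + r(u))/(3 + 1)) = -1941*(3 + 1)²/(-1 - 9)² = -1941/((-10/4)²) = -1941/((-10*¼)²) = -1941/((-5/2)²) = -1941/25/4 = -1941*4/25 = -7764/25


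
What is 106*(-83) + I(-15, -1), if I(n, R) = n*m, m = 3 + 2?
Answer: -8873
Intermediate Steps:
m = 5
I(n, R) = 5*n (I(n, R) = n*5 = 5*n)
106*(-83) + I(-15, -1) = 106*(-83) + 5*(-15) = -8798 - 75 = -8873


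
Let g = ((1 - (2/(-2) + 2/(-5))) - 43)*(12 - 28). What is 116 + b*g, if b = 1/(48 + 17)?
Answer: 40948/325 ≈ 125.99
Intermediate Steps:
b = 1/65 ≈ 0.015385
g = 3248/5 (g = ((1 - (2*(-½) + 2*(-⅕))) - 43)*(-16) = ((1 - (-1 - ⅖)) - 43)*(-16) = ((1 - 1*(-7/5)) - 43)*(-16) = ((1 + 7/5) - 43)*(-16) = (12/5 - 43)*(-16) = -203/5*(-16) = 3248/5 ≈ 649.60)
116 + b*g = 116 + (1/65)*(3248/5) = 116 + 3248/325 = 40948/325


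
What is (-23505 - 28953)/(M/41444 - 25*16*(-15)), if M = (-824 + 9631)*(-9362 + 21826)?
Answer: -271758669/44804306 ≈ -6.0655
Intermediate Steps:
M = 109770448 (M = 8807*12464 = 109770448)
(-23505 - 28953)/(M/41444 - 25*16*(-15)) = (-23505 - 28953)/(109770448/41444 - 25*16*(-15)) = -52458/(109770448*(1/41444) - 400*(-15)) = -52458/(27442612/10361 + 6000) = -52458/89608612/10361 = -52458*10361/89608612 = -271758669/44804306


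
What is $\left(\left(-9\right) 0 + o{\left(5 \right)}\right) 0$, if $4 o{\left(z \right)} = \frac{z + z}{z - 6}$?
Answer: $0$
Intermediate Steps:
$o{\left(z \right)} = \frac{z}{2 \left(-6 + z\right)}$ ($o{\left(z \right)} = \frac{\left(z + z\right) \frac{1}{z - 6}}{4} = \frac{2 z \frac{1}{-6 + z}}{4} = \frac{z}{2 \left(-6 + z\right)}$)
$\left(\left(-9\right) 0 + o{\left(5 \right)}\right) 0 = \left(\left(-9\right) 0 + \frac{1}{2} \cdot 5 \frac{1}{-6 + 5}\right) 0 = \left(0 + \frac{1}{2} \cdot 5 \frac{1}{-1}\right) 0 = \left(0 + \frac{1}{2} \cdot 5 \left(-1\right)\right) 0 = \left(0 - \frac{5}{2}\right) 0 = \left(- \frac{5}{2}\right) 0 = 0$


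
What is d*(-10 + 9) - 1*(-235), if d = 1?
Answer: 234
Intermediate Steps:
d*(-10 + 9) - 1*(-235) = 1*(-10 + 9) - 1*(-235) = 1*(-1) + 235 = -1 + 235 = 234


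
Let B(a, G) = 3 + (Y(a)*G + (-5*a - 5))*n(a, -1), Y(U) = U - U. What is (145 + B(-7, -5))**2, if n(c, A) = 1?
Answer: 31684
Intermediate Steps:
Y(U) = 0
B(a, G) = -2 - 5*a (B(a, G) = 3 + (0*G + (-5*a - 5))*1 = 3 + (0 + (-5 - 5*a))*1 = 3 + (-5 - 5*a)*1 = 3 + (-5 - 5*a) = -2 - 5*a)
(145 + B(-7, -5))**2 = (145 + (-2 - 5*(-7)))**2 = (145 + (-2 + 35))**2 = (145 + 33)**2 = 178**2 = 31684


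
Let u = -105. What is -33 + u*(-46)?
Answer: 4797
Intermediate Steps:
-33 + u*(-46) = -33 - 105*(-46) = -33 + 4830 = 4797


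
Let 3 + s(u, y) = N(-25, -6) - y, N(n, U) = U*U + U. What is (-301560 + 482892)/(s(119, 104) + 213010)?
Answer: 181332/212933 ≈ 0.85159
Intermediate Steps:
N(n, U) = U + U² (N(n, U) = U² + U = U + U²)
s(u, y) = 27 - y (s(u, y) = -3 + (-6*(1 - 6) - y) = -3 + (-6*(-5) - y) = -3 + (30 - y) = 27 - y)
(-301560 + 482892)/(s(119, 104) + 213010) = (-301560 + 482892)/((27 - 1*104) + 213010) = 181332/((27 - 104) + 213010) = 181332/(-77 + 213010) = 181332/212933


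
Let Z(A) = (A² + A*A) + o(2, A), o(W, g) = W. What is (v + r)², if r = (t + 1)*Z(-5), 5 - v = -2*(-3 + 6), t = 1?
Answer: 13225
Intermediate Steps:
Z(A) = 2 + 2*A² (Z(A) = (A² + A*A) + 2 = (A² + A²) + 2 = 2*A² + 2 = 2 + 2*A²)
v = 11 (v = 5 - (-2)*(-3 + 6) = 5 - (-2)*3 = 5 - 1*(-6) = 5 + 6 = 11)
r = 104 (r = (1 + 1)*(2 + 2*(-5)²) = 2*(2 + 2*25) = 2*(2 + 50) = 2*52 = 104)
(v + r)² = (11 + 104)² = 115² = 13225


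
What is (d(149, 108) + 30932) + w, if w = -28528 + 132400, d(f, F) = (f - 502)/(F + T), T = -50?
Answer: 7818279/58 ≈ 1.3480e+5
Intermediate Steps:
d(f, F) = (-502 + f)/(-50 + F) (d(f, F) = (f - 502)/(F - 50) = (-502 + f)/(-50 + F))
w = 103872
(d(149, 108) + 30932) + w = ((-502 + 149)/(-50 + 108) + 30932) + 103872 = (-353/58 + 30932) + 103872 = 1793703/58 + 103872 = 7818279/58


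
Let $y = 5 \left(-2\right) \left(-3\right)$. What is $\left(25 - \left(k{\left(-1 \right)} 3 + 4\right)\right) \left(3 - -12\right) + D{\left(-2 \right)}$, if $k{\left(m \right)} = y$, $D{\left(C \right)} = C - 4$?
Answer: $-1041$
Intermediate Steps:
$D{\left(C \right)} = -4 + C$
$y = 30$ ($y = \left(-10\right) \left(-3\right) = 30$)
$k{\left(m \right)} = 30$
$\left(25 - \left(k{\left(-1 \right)} 3 + 4\right)\right) \left(3 - -12\right) + D{\left(-2 \right)} = \left(25 - \left(30 \cdot 3 + 4\right)\right) \left(3 - -12\right) - 6 = \left(25 - \left(90 + 4\right)\right) \left(3 + 12\right) - 6 = \left(25 - 94\right) 15 - 6 = \left(-69\right) 15 - 6 = -1035 - 6 = -1041$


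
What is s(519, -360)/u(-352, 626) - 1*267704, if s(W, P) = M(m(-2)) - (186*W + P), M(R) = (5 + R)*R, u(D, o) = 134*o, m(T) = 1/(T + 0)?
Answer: -89824714049/335536 ≈ -2.6771e+5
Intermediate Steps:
m(T) = 1/T
M(R) = R*(5 + R)
s(W, P) = -9/4 - P - 186*W (s(W, P) = (5 + 1/(-2))/(-2) - (186*W + P) = -(5 - ½)/2 - (P + 186*W) = -½*9/2 + (-P - 186*W) = -9/4 + (-P - 186*W) = -9/4 - P - 186*W)
s(519, -360)/u(-352, 626) - 1*267704 = (-9/4 - 1*(-360) - 186*519)/((134*626)) - 1*267704 = (-9/4 + 360 - 96534)/83884 - 267704 = -384705/4*1/83884 - 267704 = -384705/335536 - 267704 = -89824714049/335536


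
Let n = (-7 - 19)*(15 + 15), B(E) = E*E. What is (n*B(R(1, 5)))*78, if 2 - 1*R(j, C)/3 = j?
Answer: -547560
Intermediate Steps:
R(j, C) = 6 - 3*j
B(E) = E²
n = -780 (n = -26*30 = -780)
(n*B(R(1, 5)))*78 = -780*(6 - 3*1)²*78 = -780*(6 - 3)²*78 = -780*3²*78 = -780*9*78 = -7020*78 = -547560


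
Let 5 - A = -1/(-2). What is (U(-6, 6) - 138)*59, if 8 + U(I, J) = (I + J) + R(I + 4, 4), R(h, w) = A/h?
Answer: -34987/4 ≈ -8746.8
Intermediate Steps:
A = 9/2 (A = 5 - (-1)/(-2) = 5 - (-1)*(-1)/2 = 5 - 1*½ = 5 - ½ = 9/2 ≈ 4.5000)
R(h, w) = 9/(2*h)
U(I, J) = -8 + I + J + 9/(2*(4 + I)) (U(I, J) = -8 + ((I + J) + 9/(2*(I + 4))) = -8 + ((I + J) + 9/(2*(4 + I))) = -8 + (I + J + 9/(2*(4 + I))) = -8 + I + J + 9/(2*(4 + I)))
(U(-6, 6) - 138)*59 = ((9/2 + (4 - 6)*(-8 - 6 + 6))/(4 - 6) - 138)*59 = ((9/2 - 2*(-8))/(-2) - 138)*59 = (-(9/2 + 16)/2 - 138)*59 = (-½*41/2 - 138)*59 = (-41/4 - 138)*59 = -593/4*59 = -34987/4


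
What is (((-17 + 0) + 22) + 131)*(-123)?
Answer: -16728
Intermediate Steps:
(((-17 + 0) + 22) + 131)*(-123) = ((-17 + 22) + 131)*(-123) = (5 + 131)*(-123) = 136*(-123) = -16728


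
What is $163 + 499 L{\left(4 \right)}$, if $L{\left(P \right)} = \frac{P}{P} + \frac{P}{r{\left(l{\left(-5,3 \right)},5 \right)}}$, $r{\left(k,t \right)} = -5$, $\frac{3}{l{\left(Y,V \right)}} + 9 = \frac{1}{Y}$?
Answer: $\frac{1314}{5} \approx 262.8$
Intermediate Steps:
$l{\left(Y,V \right)} = \frac{3}{-9 + \frac{1}{Y}}$
$L{\left(P \right)} = 1 - \frac{P}{5}$ ($L{\left(P \right)} = \frac{P}{P} + \frac{P}{-5} = 1 + P \left(- \frac{1}{5}\right) = 1 - \frac{P}{5}$)
$163 + 499 L{\left(4 \right)} = 163 + 499 \left(1 - \frac{4}{5}\right) = 163 + 499 \cdot \frac{1}{5} = 163 + \frac{499}{5} = \frac{1314}{5}$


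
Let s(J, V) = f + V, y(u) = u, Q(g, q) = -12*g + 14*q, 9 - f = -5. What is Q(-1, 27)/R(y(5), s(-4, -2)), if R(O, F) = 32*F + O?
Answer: 390/389 ≈ 1.0026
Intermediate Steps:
f = 14 (f = 9 - 1*(-5) = 9 + 5 = 14)
s(J, V) = 14 + V
R(O, F) = O + 32*F
Q(-1, 27)/R(y(5), s(-4, -2)) = (-12*(-1) + 14*27)/(5 + 32*(14 - 2)) = (12 + 378)/(5 + 32*12) = 390/(5 + 384) = 390/389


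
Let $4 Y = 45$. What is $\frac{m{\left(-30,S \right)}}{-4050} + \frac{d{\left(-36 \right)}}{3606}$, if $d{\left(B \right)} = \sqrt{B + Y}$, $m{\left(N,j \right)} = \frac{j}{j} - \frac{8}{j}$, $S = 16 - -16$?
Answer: $- \frac{1}{5400} + \frac{i \sqrt{11}}{2404} \approx -0.00018519 + 0.0013796 i$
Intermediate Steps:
$Y = \frac{45}{4}$ ($Y = \frac{1}{4} \cdot 45 = \frac{45}{4} \approx 11.25$)
$S = 32$ ($S = 16 + 16 = 32$)
$m{\left(N,j \right)} = 1 - \frac{8}{j}$
$d{\left(B \right)} = \sqrt{\frac{45}{4} + B}$ ($d{\left(B \right)} = \sqrt{B + \frac{45}{4}} = \sqrt{\frac{45}{4} + B}$)
$\frac{m{\left(-30,S \right)}}{-4050} + \frac{d{\left(-36 \right)}}{3606} = \frac{\frac{1}{32} \left(-8 + 32\right)}{-4050} + \frac{\frac{1}{2} \sqrt{45 + 4 \left(-36\right)}}{3606} = \frac{1}{32} \cdot 24 \left(- \frac{1}{4050}\right) + \frac{\sqrt{45 - 144}}{2} \cdot \frac{1}{3606} = \frac{3}{4} \left(- \frac{1}{4050}\right) + \frac{\sqrt{-99}}{2} \cdot \frac{1}{3606} = - \frac{1}{5400} + \frac{3 i \sqrt{11}}{2} \cdot \frac{1}{3606} = - \frac{1}{5400} + \frac{i \sqrt{11}}{2404}$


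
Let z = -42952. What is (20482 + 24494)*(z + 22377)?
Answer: -925381200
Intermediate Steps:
(20482 + 24494)*(z + 22377) = (20482 + 24494)*(-42952 + 22377) = 44976*(-20575) = -925381200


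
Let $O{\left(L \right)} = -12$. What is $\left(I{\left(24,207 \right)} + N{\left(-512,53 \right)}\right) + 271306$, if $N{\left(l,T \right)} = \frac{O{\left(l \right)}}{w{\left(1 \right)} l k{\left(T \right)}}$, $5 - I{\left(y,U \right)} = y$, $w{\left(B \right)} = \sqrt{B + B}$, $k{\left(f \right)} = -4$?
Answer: $271287 - \frac{3 \sqrt{2}}{1024} \approx 2.7129 \cdot 10^{5}$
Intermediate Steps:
$w{\left(B \right)} = \sqrt{2} \sqrt{B}$ ($w{\left(B \right)} = \sqrt{2 B} = \sqrt{2} \sqrt{B}$)
$I{\left(y,U \right)} = 5 - y$
$N{\left(l,T \right)} = \frac{3 \sqrt{2}}{2 l}$ ($N{\left(l,T \right)} = - \frac{12}{\sqrt{2} \sqrt{1} l \left(-4\right)} = - \frac{12}{\sqrt{2} \cdot 1 l \left(-4\right)} = - \frac{12}{\sqrt{2} l \left(-4\right)} = - \frac{12}{l \sqrt{2} \left(-4\right)} = - \frac{12}{\left(-4\right) l \sqrt{2}} = - 12 \left(- \frac{\sqrt{2}}{8 l}\right) = \frac{3 \sqrt{2}}{2 l}$)
$\left(I{\left(24,207 \right)} + N{\left(-512,53 \right)}\right) + 271306 = \left(\left(5 - 24\right) + \frac{3 \sqrt{2}}{2 \left(-512\right)}\right) + 271306 = \left(\left(5 - 24\right) + \frac{3}{2} \sqrt{2} \left(- \frac{1}{512}\right)\right) + 271306 = \left(-19 - \frac{3 \sqrt{2}}{1024}\right) + 271306 = 271287 - \frac{3 \sqrt{2}}{1024}$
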